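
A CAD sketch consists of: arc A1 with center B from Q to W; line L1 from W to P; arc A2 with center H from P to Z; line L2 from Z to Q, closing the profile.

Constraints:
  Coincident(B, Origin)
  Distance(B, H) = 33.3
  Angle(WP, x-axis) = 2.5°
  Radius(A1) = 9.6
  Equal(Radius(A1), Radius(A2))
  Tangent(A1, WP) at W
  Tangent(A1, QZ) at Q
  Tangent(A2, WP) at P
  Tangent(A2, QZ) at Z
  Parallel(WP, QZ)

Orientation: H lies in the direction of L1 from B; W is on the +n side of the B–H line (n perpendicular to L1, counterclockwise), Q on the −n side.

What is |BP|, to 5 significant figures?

34.656

The slot axis is L1's direction at 2.5°, so u = (cos 2.5°, sin 2.5°) = (0.99905, 0.043619) and n = (−sin 2.5°, cos 2.5°) = (-0.043619, 0.99905). B is at the origin and H lies 33.3 along u from B, so H = 33.3·u = (33.268, 1.4525). Tangency of A1 to both parallel lines with radius 9.6 puts W and Q at B ± 9.6·n: W = (-0.41875, 9.5909), Q = (0.41875, -9.5909). Equal radii place P and Z the same way about H: P = H + 9.6·n = (32.850, 11.043), Z = H − 9.6·n = (33.687, -8.1383). Then |BP| = |P − B| = 34.656.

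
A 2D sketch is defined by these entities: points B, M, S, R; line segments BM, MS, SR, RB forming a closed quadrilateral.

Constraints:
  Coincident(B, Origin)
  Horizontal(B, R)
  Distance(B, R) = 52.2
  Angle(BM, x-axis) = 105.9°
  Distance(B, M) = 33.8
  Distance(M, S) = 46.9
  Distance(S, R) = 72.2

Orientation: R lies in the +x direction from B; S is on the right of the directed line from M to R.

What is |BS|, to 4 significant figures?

23.05

Checks: |MS| = 46.90 ✓; |SR| = 72.20 ✓.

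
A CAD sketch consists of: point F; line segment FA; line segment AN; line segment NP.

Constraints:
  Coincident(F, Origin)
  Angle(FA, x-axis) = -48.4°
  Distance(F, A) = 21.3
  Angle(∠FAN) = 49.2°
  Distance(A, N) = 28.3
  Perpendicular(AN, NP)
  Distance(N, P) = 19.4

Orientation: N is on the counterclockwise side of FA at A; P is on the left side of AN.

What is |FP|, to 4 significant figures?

14.75

F is at the origin; FA runs at -48.4° with length 21.3, so A = 21.3·(cos -48.4°, sin -48.4°) = (14.14, -15.93). ∠FAN = 49.2°, so AN runs at -48.4° + (180° − 49.2°) = 82.40° from the x-axis; with |AN| = 28.3, N = A + 28.3·(cos 82.40°, sin 82.40°) = (17.88, 12.12). The perpendicularity gives NP at right angles to AN; with |NP| = 19.4 on the left of AN, P = N + 19.4·(-0.9912, 0.1323) = (-1.345, 14.69). Then |FP| = |P − F| = 14.75.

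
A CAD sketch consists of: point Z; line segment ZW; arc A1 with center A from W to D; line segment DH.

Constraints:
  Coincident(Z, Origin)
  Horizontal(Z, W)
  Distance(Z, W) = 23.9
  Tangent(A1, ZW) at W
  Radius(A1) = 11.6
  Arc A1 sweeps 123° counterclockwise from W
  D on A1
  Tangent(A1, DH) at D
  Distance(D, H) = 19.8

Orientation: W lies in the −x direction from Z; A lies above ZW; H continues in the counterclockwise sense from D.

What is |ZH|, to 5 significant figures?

42.599

Z is at the origin; ZW is horizontal with |ZW| = 23.9 and W on the −x side, so W = (-23.900, 0.0000). Since A1 is tangent to ZW there, AW ⟂ ZW, so A = W + (0, 11.6) = (-23.900, 11.600). On A1, W sits at bearing -90° from A; a 123° counterclockwise sweep puts D at bearing 33°, so D = A + 11.6·(cos 33°, sin 33°) = (-14.171, 17.918). Tangency of A1 to DH means the radius AD is perpendicular to DH, so DH runs along (−sin 33°, cos 33°); with |DH| = 19.8, H = (-24.955, 34.523). Then |ZH| = |H − Z| = 42.599.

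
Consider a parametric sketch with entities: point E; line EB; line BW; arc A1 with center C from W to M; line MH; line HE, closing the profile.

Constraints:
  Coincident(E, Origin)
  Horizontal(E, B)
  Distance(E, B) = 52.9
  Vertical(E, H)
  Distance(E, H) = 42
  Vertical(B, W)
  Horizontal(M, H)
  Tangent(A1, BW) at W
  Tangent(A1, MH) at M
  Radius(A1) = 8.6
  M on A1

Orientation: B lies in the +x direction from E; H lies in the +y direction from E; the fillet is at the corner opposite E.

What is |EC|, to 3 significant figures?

55.5

EH is vertical with |EH| = 42.0 and H on the +y side, so H = (0.00, 42.0). The virtual corner opposite E is at (52.9, 42.0). Tangency of A1 to BW means the radius CW is perpendicular to BW and A1 meets MH tangentially, so CM is at right angles to MH, with radius 8.6, so the center C sits 8.6 in from both sides at C = (44.3, 33.4). Then |EC| = |C − E| = 55.5.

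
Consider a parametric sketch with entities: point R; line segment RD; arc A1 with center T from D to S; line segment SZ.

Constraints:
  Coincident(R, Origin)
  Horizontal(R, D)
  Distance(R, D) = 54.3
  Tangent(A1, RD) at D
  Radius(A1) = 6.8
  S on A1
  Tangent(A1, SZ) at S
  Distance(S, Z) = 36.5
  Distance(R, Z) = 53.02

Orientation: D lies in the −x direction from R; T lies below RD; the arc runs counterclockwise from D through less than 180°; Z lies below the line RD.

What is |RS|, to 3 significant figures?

60.5

Checks: |TS| = 6.800 ✓; ∠(TS, SZ) = 90.00° ✓; |SZ| = 36.50 ✓; |RZ| = 53.02 ✓.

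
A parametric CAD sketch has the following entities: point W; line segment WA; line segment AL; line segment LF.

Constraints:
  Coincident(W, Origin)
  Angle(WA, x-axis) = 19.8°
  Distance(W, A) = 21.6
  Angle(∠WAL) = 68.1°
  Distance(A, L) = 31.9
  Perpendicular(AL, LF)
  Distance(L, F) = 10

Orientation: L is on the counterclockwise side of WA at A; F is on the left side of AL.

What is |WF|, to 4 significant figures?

25.87

∠WAL = 68.1°, so AL runs at 19.8° + (180° − 68.1°) = 131.7° from the x-axis; with |AL| = 31.9, L = A + 31.9·(cos 131.7°, sin 131.7°) = (-0.8978, 31.13). AL ⟂ LF; with |LF| = 10.0 on the left of AL, F = L + 10.0·(-0.7466, -0.6652) = (-8.364, 24.48). Then |WF| = |F − W| = 25.87.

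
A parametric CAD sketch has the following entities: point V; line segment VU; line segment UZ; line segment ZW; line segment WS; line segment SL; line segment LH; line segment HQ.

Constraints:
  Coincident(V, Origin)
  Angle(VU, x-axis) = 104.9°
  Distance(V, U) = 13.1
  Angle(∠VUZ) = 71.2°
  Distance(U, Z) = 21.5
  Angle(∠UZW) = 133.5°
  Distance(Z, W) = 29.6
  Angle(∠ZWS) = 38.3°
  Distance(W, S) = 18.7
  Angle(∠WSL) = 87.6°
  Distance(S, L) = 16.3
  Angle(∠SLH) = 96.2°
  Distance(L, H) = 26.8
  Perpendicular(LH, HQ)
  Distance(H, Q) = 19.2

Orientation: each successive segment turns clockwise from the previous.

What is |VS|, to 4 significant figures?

20.19

V is at the origin; VU runs at 104.9° with length 13.1, so U = (-3.368, 12.66). ∠VUZ = 71.2° gives UZ at -3.900° from the x-axis; with |UZ| = 21.5, Z = (18.08, 11.20). ∠UZW = 133.5° gives ZW at -50.40° from the x-axis; with |ZW| = 29.6, W = (36.95, -11.61). ∠ZWS = 38.3° gives WS at 167.9° from the x-axis; with |WS| = 18.7, S = (18.66, -7.690). Then |VS| = |S − V| = 20.19.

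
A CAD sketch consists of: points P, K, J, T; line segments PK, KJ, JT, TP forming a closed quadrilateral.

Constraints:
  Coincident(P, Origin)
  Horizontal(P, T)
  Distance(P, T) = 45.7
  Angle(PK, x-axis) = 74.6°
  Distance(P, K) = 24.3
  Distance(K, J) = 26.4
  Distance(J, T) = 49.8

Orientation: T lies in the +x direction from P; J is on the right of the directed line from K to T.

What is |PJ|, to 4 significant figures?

4.167

Checks: |KJ| = 26.40 ✓; |JT| = 49.80 ✓.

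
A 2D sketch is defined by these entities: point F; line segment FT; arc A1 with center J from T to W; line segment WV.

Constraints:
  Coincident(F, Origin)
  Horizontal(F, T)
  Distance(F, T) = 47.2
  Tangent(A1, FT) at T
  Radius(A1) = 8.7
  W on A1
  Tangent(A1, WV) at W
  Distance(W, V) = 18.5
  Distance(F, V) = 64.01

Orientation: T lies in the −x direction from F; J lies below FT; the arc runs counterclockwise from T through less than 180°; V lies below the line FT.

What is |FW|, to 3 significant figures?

56.3

F is at the origin; F and T share the same y with |FT| = 47.2 and T on the −x side, so T = (-47.2, 0.00). A1 meets FT tangentially, so JT is at right angles to FT, so J = T + (0, -8.7) = (-47.2, -8.70). Since JW ⟂ WV (tangency), |JV| = √(8.7² + 18.5²) = 20.4 regardless of where W sits on A1. So V lies on both circle(F, 64.01) and circle(J, 20.4); the below-FT intersection is V = (-58.7, -25.6). W is the foot of the tangent from V: W = (-55.8, -7.36).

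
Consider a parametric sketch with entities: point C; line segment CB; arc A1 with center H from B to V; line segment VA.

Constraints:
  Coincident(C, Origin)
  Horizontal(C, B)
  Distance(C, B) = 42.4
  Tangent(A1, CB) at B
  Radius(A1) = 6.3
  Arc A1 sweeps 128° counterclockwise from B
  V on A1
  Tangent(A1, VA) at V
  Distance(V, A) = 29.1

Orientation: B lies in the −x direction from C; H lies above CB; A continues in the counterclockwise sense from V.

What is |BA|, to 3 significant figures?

35.6

C is at the origin; C and B share the same y with |CB| = 42.4 and B on the −x side, so B = (-42.4, 0.00). Tangency of A1 to CB means the radius HB is perpendicular to CB, so H = B + (0, 6.3) = (-42.4, 6.30). On A1, B sits at bearing -90° from H; a 128° counterclockwise sweep puts V at bearing 38°, so V = H + 6.3·(cos 38°, sin 38°) = (-37.4, 10.2). The tangent condition forces HV to be normal to VA, so VA runs along (−sin 38°, cos 38°); with |VA| = 29.1, A = (-55.4, 33.1). Then |BA| = |A − B| = 35.6.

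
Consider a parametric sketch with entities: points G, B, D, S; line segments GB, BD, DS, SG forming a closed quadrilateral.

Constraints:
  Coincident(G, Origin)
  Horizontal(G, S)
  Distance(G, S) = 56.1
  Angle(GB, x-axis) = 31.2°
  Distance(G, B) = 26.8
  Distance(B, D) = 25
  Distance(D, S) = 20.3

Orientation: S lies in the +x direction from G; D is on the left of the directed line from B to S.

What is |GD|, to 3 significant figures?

50.9

G is at the origin; GS is horizontal with |GS| = 56.1 and S in +x, so S = (56.1, 0). GB runs at 31.2° with |GB| = 26.8, so B = (22.9, 13.9). D is determined by |BD| = 25.0 and |DS| = 20.3 together: it lies at the intersection of circle(B, 25.0) and circle(S, 20.3). With |BS| = 36.0, the foot of the radical line on BS is 20.9 from B and the perpendicular offset is √(25.0² − 20.9²) = 13.7. Taking the left-of-BS solution: D = (47.5, 18.4).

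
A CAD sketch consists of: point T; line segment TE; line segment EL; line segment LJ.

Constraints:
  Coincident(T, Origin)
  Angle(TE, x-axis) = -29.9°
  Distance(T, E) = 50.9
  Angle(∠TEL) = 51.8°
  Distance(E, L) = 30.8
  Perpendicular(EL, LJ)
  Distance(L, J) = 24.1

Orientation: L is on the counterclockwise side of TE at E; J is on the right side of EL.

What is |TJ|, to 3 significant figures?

64.1

∠TEL = 51.8°, so EL runs at -29.9° + (180° − 51.8°) = 98.3° from the x-axis; with |EL| = 30.8, L = E + 30.8·(cos 98.3°, sin 98.3°) = (39.7, 5.10). The perpendicularity gives LJ at right angles to EL; with |LJ| = 24.1 on the right of EL, J = L + 24.1·(0.990, 0.144) = (63.5, 8.58). Then |TJ| = |J − T| = 64.1.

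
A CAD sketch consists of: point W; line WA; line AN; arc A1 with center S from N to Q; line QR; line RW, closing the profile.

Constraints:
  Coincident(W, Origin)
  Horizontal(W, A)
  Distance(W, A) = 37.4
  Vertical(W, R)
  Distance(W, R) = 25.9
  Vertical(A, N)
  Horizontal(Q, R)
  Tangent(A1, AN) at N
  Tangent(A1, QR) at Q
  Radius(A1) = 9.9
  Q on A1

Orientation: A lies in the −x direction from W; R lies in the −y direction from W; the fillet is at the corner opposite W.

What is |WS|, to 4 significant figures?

31.82

W is at the origin; WA is horizontal with |WA| = 37.4 and A on the −x side, so A = (-37.40, 0.000). W and R share the same x with |WR| = 25.9 and R on the −y side, so R = (0.000, -25.90). The virtual corner opposite W is at (-37.40, -25.90). Tangency of A1 to AN means the radius SN is perpendicular to AN and A1 meets QR tangentially, so SQ is at right angles to QR, with radius 9.9, so the center S sits 9.9 in from both sides at S = (-27.50, -16.00). Then |WS| = |S − W| = 31.82.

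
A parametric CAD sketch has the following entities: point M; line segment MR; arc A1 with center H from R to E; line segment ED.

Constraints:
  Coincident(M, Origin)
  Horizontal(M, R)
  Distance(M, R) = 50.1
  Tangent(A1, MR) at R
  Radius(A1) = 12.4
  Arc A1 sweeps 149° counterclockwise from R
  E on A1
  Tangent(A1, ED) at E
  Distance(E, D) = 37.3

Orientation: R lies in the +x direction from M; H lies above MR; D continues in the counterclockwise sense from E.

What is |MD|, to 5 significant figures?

48.838

M is at the origin; MR is horizontal with |MR| = 50.1 and R on the +x side, so R = (50.100, 0.0000). A1 meets MR tangentially, so HR is at right angles to MR, so H = R + (0, 12.4) = (50.100, 12.400). On A1, R sits at bearing -90° from H; a 149° counterclockwise sweep puts E at bearing 59°, so E = H + 12.4·(cos 59°, sin 59°) = (56.486, 23.029). The tangent condition forces HE to be normal to ED, so ED runs along (−sin 59°, cos 59°); with |ED| = 37.3, D = (24.514, 42.240). Then |MD| = |D − M| = 48.838.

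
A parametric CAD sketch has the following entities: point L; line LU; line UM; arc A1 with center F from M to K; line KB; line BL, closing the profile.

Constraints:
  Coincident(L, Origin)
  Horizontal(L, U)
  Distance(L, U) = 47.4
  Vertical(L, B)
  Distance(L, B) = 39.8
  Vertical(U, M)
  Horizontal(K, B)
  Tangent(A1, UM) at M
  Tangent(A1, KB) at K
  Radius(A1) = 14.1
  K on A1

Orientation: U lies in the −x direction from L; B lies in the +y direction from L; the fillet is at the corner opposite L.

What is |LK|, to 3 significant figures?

51.9

L is at the origin; LU is horizontal with |LU| = 47.4 and U on the −x side, so U = (-47.4, 0.00). L and B share the same x with |LB| = 39.8 and B on the +y side, so B = (0.00, 39.8). The virtual corner opposite L is at (-47.4, 39.8). The tangent condition forces FM to be normal to UM and A1 meets KB tangentially, so FK is at right angles to KB, with radius 14.1, so the center F sits 14.1 in from both sides at F = (-33.3, 25.7). That places the tangent points at M = (-47.4, 25.7) on UM and K = (-33.3, 39.8) on KB. Then |LK| = |K − L| = 51.9.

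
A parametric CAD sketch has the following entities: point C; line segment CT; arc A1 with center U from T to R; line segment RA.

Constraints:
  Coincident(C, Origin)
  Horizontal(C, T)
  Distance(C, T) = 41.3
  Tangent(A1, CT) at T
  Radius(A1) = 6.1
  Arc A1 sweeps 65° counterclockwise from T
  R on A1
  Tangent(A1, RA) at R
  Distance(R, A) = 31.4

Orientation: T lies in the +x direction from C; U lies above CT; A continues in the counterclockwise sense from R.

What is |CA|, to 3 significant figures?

68.1

C is at the origin; C and T share the same y with |CT| = 41.3 and T on the +x side, so T = (41.3, 0.00). Since A1 is tangent to CT there, UT ⟂ CT, so U = T + (0, 6.1) = (41.3, 6.10). On A1, T sits at bearing -90° from U; a 65° counterclockwise sweep puts R at bearing -25°, so R = U + 6.1·(cos -25°, sin -25°) = (46.8, 3.52). Tangency of A1 to RA means the radius UR is perpendicular to RA, so RA runs along (−sin -25°, cos -25°); with |RA| = 31.4, A = (60.1, 32.0). Then |CA| = |A − C| = 68.1.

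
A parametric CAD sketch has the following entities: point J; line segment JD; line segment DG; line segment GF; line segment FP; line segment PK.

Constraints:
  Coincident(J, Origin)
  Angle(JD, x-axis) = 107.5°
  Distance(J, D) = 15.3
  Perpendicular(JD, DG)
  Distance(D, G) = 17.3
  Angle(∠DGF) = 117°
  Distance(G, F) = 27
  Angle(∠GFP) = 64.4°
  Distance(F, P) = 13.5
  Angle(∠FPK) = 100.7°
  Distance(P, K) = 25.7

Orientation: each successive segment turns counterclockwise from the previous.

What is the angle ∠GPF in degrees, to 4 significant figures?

85.69°

J is at the origin; JD runs at 107.5° with length 15.3, so D = (-4.601, 14.59). The perpendicularity gives DG at right angles to JD, so DG runs at -162.5°; with |DG| = 17.3, G = (-21.10, 9.390). ∠DGF = 117.0° gives GF at -99.50° from the x-axis; with |GF| = 27.0, F = (-25.56, -17.24). ∠GFP = 64.4° gives FP at 16.10° from the x-axis; with |FP| = 13.5, P = (-12.59, -13.50). Then cos ∠GPF = PG·PF / (|PG||PF|), giving 85.69°.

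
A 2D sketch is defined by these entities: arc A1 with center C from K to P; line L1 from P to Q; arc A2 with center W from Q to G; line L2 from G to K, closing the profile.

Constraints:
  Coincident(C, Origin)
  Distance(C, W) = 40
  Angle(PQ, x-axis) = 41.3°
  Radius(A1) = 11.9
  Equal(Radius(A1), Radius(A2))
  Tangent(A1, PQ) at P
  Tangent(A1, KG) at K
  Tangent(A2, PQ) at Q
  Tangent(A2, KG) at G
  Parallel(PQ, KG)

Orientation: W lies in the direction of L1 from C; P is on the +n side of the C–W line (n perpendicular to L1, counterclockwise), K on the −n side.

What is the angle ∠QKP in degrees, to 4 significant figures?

59.25°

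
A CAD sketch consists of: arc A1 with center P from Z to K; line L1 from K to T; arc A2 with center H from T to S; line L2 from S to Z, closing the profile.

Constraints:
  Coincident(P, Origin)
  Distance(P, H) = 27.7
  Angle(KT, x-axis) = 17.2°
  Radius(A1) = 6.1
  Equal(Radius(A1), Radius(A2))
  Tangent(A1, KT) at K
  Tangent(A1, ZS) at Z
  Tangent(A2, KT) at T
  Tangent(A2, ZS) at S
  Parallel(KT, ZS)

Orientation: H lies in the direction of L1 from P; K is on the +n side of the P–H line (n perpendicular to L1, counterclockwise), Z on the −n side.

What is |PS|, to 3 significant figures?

28.4

The slot axis is L1's direction at 17.2°, so u = (cos 17.2°, sin 17.2°) = (0.955, 0.296) and n = (−sin 17.2°, cos 17.2°) = (-0.296, 0.955). P is at the origin and H lies 27.7 along u from P, so H = 27.7·u = (26.5, 8.19). Tangency of A1 to both parallel lines with radius 6.1 puts K and Z at P ± 6.1·n: K = (-1.80, 5.83), Z = (1.80, -5.83). Equal radii place T and S the same way about H: T = H + 6.1·n = (24.7, 14.0), S = H − 6.1·n = (28.3, 2.36). Then |PS| = |S − P| = 28.4.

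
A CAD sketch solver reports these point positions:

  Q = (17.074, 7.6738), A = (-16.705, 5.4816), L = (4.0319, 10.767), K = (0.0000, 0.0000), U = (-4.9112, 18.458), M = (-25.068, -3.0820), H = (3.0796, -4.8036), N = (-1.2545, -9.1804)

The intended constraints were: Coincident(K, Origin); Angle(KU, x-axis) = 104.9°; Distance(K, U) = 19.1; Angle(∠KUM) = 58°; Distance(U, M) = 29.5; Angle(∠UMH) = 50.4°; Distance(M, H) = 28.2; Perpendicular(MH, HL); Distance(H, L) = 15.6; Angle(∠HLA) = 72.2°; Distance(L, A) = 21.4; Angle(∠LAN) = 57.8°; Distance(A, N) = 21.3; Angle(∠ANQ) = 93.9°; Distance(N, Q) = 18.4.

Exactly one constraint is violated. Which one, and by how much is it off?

Distance(N, Q) = 18.4 — off by 6.50.

K = (0.00, 0.00) ✓; KU at 104.9° ✓; |KU| = 19.10 ✓; ∠KUM = 58.00° ✓; |UM| = 29.50 ✓; ∠UMH = 50.40° ✓; |MH| = 28.20 ✓; ∠(MH, HL) = 90.00° ✓; |HL| = 15.60 ✓; ∠HLA = 72.20° ✓; |LA| = 21.40 ✓; ∠LAN = 57.80° ✓; |AN| = 21.30 ✓; ∠ANQ = 93.90° ✓; |NQ| = 24.90 ✗.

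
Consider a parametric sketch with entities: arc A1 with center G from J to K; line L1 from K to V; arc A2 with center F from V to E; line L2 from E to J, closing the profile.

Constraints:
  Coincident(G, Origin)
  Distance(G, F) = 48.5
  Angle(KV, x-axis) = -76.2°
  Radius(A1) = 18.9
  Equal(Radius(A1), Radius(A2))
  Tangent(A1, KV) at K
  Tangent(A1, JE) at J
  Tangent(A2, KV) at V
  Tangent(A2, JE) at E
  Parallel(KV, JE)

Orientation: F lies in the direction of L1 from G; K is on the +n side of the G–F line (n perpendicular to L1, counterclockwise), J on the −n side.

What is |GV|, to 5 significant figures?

52.052

The slot axis is L1's direction at -76.2°, so u = (cos -76.2°, sin -76.2°) = (0.23853, -0.97113) and n = (−sin -76.2°, cos -76.2°) = (0.97113, 0.23853). G is at the origin and F lies 48.5 along u from G, so F = 48.5·u = (11.569, -47.100). Tangency of A1 to both parallel lines with radius 18.9 puts K and J at G ± 18.9·n: K = (18.354, 4.5083), J = (-18.354, -4.5083). Equal radii place V and E the same way about F: V = F + 18.9·n = (29.923, -42.592), E = F − 18.9·n = (-6.7856, -51.608). Then |GV| = |V − G| = 52.052.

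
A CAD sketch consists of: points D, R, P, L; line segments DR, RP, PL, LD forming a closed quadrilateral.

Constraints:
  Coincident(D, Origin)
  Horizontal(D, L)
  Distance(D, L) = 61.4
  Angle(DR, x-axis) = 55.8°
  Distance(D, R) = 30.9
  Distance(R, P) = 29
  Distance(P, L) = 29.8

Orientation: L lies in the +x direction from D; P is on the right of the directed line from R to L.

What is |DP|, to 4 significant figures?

31.60

Checks: |RP| = 29.00 ✓; |PL| = 29.80 ✓.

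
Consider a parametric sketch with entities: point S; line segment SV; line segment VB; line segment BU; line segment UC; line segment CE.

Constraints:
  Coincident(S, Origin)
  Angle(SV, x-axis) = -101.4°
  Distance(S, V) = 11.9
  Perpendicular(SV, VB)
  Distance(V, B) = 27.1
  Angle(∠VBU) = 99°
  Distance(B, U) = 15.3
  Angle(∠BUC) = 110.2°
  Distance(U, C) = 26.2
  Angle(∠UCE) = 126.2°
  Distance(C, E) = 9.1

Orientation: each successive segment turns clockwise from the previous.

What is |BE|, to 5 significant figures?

37.519

S is at the origin; SV runs at -101.4° with length 11.9, so V = (-2.3521, -11.665). SV is perpendicular to VB, so VB runs at 168.60°; with |VB| = 27.1, B = (-28.917, -6.3087). ∠VBU = 99.0° gives BU at 87.600° from the x-axis; with |BU| = 15.3, U = (-28.277, 8.9779). ∠BUC = 110.2° gives UC at 17.800° from the x-axis; with |UC| = 26.2, C = (-3.3310, 16.987). ∠UCE = 126.2° gives CE at -36.000° from the x-axis; with |CE| = 9.1, E = (4.0311, 11.638). Then |BE| = |E − B| = 37.519.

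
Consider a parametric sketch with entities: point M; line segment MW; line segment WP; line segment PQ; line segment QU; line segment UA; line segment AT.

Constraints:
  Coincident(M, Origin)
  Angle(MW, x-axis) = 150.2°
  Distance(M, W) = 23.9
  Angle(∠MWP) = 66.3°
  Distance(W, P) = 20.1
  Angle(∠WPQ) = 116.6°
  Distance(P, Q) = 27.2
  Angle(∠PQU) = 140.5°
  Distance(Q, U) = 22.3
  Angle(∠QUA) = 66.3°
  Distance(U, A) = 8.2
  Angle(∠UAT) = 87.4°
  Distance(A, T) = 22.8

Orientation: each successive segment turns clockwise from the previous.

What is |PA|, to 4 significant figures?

41.17

M is at the origin; MW runs at 150.2° with length 23.9, so W = (-20.74, 11.88). ∠MWP = 66.3° gives WP at 36.50° from the x-axis; with |WP| = 20.1, P = (-4.582, 23.83). ∠WPQ = 116.6° gives PQ at -26.90° from the x-axis; with |PQ| = 27.2, Q = (19.67, 11.53). ∠PQU = 140.5° gives QU at -66.40° from the x-axis; with |QU| = 22.3, U = (28.60, -8.907). ∠QUA = 66.3° gives UA at 179.9° from the x-axis; with |UA| = 8.2, A = (20.40, -8.893). Then |PA| = |A − P| = 41.17.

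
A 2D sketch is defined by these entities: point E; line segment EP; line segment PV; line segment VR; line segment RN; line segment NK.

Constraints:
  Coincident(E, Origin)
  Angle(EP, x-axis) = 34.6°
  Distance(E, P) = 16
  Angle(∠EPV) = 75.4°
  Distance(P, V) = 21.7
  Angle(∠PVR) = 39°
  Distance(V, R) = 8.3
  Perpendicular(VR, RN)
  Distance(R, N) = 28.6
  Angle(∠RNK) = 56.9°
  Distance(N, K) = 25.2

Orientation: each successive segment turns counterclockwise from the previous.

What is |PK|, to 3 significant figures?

29.7

E is at the origin; EP runs at 34.6° with length 16.0, so P = (13.2, 9.09). ∠EPV = 75.4° gives PV at 139° from the x-axis; with |PV| = 21.7, V = (-3.26, 23.3). ∠PVR = 39.0° gives VR at -79.8° from the x-axis; with |VR| = 8.3, R = (-1.79, 15.1). VR is perpendicular to RN, so RN runs at 10.2°; with |RN| = 28.6, N = (26.4, 20.2). ∠RNK = 56.9° gives NK at 133° from the x-axis; with |NK| = 25.2, K = (9.08, 38.5). Then |PK| = |K − P| = 29.7.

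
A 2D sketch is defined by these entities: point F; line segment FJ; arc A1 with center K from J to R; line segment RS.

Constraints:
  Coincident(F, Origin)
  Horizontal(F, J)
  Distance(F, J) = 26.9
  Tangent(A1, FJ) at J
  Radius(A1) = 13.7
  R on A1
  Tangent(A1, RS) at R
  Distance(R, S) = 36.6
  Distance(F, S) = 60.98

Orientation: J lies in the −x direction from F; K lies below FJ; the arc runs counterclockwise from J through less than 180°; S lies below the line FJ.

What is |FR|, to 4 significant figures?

43.67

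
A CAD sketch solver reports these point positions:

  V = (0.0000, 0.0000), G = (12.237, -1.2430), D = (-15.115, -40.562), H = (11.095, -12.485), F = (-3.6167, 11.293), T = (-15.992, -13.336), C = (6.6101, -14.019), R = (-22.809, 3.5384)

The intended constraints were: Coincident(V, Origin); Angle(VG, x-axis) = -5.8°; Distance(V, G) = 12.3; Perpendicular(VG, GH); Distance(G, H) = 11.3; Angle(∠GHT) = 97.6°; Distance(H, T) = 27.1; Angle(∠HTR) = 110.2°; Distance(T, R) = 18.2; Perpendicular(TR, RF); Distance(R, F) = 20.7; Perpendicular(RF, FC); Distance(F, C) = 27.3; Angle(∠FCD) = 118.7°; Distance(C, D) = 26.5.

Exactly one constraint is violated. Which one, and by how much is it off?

Distance(C, D) = 26.5 — off by 7.80.

V = (0.00, 0.00) ✓; VG at -5.800° ✓; |VG| = 12.30 ✓; ∠(VG, GH) = 90.00° ✓; |GH| = 11.30 ✓; ∠GHT = 97.60° ✓; |HT| = 27.10 ✓; ∠HTR = 110.2° ✓; |TR| = 18.20 ✓; ∠(TR, RF) = 90.00° ✓; |RF| = 20.70 ✓; ∠(RF, FC) = 90.00° ✓; |FC| = 27.30 ✓; ∠FCD = 118.7° ✓; |CD| = 34.30 ✗.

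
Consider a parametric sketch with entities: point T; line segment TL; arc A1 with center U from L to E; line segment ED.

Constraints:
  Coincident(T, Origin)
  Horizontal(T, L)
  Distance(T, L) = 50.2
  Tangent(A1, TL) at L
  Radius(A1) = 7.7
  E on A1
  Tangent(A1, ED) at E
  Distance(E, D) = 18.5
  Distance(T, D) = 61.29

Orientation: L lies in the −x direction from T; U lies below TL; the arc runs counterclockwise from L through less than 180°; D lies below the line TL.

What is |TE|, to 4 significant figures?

58.49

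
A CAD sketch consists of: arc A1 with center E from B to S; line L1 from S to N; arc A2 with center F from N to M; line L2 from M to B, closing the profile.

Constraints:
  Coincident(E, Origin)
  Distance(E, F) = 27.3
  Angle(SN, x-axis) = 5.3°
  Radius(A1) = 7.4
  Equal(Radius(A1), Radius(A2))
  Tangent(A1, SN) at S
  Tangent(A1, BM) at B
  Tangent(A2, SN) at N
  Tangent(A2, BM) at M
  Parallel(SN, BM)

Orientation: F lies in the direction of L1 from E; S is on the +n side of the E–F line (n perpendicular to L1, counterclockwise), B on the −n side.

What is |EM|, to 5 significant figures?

28.285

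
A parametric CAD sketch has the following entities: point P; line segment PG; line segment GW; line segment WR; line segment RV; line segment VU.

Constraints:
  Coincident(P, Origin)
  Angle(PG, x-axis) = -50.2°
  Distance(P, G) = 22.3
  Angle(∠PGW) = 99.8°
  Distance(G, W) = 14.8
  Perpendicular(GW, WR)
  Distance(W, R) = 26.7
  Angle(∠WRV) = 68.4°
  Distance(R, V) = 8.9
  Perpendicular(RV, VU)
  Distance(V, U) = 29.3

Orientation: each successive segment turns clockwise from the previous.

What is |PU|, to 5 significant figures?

33.329

∠WRV = 68.4° gives RV at 28.000° from the x-axis; with |RV| = 8.9, V = (-7.7926, -6.9204). The perpendicularity gives VU at right angles to RV, so VU runs at -62.000°; with |VU| = 29.3, U = (5.9629, -32.791). Then |PU| = |U − P| = 33.329.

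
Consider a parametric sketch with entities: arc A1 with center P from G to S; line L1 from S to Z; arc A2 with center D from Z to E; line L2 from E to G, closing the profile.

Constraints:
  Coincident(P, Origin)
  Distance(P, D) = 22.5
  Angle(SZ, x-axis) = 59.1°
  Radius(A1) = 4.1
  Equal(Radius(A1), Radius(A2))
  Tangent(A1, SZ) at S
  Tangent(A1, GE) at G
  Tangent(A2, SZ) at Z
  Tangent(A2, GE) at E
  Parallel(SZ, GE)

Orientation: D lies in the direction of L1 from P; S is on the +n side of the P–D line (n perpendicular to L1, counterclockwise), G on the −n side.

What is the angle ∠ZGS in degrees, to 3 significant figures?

70.0°

The slot axis is L1's direction at 59.1°, so u = (cos 59.1°, sin 59.1°) = (0.514, 0.858) and n = (−sin 59.1°, cos 59.1°) = (-0.858, 0.514). P is at the origin and D lies 22.5 along u from P, so D = 22.5·u = (11.6, 19.3). Tangency of A1 to both parallel lines with radius 4.1 puts S and G at P ± 4.1·n: S = (-3.52, 2.11), G = (3.52, -2.11). Equal radii place Z and E the same way about D: Z = D + 4.1·n = (8.04, 21.4), E = D − 4.1·n = (15.1, 17.2). Then cos ∠ZGS = GZ·GS / (|GZ||GS|), giving 70.0°.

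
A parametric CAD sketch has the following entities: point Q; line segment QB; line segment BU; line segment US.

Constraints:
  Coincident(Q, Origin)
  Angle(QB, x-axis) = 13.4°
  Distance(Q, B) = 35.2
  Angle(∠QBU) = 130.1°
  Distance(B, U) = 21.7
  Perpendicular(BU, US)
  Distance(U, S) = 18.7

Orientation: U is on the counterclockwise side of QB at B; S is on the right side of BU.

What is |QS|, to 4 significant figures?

63.64

Q is at the origin; QB runs at 13.4° with length 35.2, so B = 35.2·(cos 13.4°, sin 13.4°) = (34.24, 8.158). ∠QBU = 130.1°, so BU runs at 13.4° + (180° − 130.1°) = 63.30° from the x-axis; with |BU| = 21.7, U = B + 21.7·(cos 63.30°, sin 63.30°) = (43.99, 27.54). BU is perpendicular to US; with |US| = 18.7 on the right of BU, S = U + 18.7·(0.8934, -0.4493) = (60.70, 19.14). Then |QS| = |S − Q| = 63.64.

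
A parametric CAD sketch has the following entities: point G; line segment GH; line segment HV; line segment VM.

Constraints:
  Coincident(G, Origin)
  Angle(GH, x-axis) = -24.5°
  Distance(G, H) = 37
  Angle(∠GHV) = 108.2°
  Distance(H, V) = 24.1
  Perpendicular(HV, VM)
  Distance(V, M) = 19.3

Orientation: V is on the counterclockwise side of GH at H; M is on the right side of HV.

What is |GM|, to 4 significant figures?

65.09

∠GHV = 108.2°, so HV runs at -24.5° + (180° − 108.2°) = 47.30° from the x-axis; with |HV| = 24.1, V = H + 24.1·(cos 47.30°, sin 47.30°) = (50.01, 2.368). HV ⟂ VM; with |VM| = 19.3 on the right of HV, M = V + 19.3·(0.7349, -0.6782) = (64.20, -10.72). Then |GM| = |M − G| = 65.09.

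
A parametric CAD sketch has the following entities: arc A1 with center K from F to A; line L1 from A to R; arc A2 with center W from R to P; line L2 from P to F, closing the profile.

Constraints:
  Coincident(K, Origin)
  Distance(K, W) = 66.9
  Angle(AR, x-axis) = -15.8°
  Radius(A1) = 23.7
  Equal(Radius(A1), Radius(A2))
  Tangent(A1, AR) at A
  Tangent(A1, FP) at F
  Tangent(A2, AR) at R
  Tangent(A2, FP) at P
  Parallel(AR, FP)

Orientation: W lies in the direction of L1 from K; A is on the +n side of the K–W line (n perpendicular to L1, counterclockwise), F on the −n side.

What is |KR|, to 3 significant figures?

71.0

Tangency of A1 to both parallel lines with radius 23.7 puts A and F at K ± 23.7·n: A = (6.45, 22.8), F = (-6.45, -22.8). Equal radii place R and P the same way about W: R = W + 23.7·n = (70.8, 4.59), P = W − 23.7·n = (57.9, -41.0). Then |KR| = |R − K| = 71.0.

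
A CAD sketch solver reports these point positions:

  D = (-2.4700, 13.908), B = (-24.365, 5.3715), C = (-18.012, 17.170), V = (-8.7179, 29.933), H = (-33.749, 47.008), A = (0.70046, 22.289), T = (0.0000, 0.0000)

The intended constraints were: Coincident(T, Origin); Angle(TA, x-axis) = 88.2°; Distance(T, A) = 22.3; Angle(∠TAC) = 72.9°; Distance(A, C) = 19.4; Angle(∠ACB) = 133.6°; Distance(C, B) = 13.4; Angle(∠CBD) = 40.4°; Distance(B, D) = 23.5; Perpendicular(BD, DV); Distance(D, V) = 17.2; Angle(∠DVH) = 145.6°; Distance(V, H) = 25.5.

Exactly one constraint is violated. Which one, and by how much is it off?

Distance(V, H) = 25.5 — off by 4.80.

T = (0.00, 0.00) ✓; TA at 88.20° ✓; |TA| = 22.30 ✓; ∠TAC = 72.90° ✓; |AC| = 19.40 ✓; ∠ACB = 133.6° ✓; |CB| = 13.40 ✓; ∠CBD = 40.40° ✓; |BD| = 23.50 ✓; ∠(BD, DV) = 90.00° ✓; |DV| = 17.20 ✓; ∠DVH = 145.6° ✓; |VH| = 30.30 ✗.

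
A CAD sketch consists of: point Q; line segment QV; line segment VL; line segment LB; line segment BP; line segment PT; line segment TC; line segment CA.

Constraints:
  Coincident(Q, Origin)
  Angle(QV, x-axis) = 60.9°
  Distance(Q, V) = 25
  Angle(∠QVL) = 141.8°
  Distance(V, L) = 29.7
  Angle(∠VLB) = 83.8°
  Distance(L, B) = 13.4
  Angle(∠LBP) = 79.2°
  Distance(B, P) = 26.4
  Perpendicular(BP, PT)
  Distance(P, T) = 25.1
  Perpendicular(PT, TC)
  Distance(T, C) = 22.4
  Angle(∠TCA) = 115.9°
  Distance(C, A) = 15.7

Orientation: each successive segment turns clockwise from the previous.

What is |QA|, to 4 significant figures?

55.12

Q is at the origin; QV runs at 60.9° with length 25.0, so V = (12.16, 21.84). ∠QVL = 141.8° gives VL at 22.70° from the x-axis; with |VL| = 29.7, L = (39.56, 33.31). ∠VLB = 83.8° gives LB at -73.50° from the x-axis; with |LB| = 13.4, B = (43.36, 20.46). ∠LBP = 79.2° gives BP at -174.3° from the x-axis; with |BP| = 26.4, P = (17.09, 17.84). The perpendicularity gives PT at right angles to BP, so PT runs at 95.70°; with |PT| = 25.1, T = (14.60, 42.81). The perpendicularity gives TC at right angles to PT, so TC runs at 5.700°; with |TC| = 22.4, C = (36.89, 45.04). ∠TCA = 115.9° gives CA at -58.40° from the x-axis; with |CA| = 15.7, A = (45.12, 31.66). Then |QA| = |A − Q| = 55.12.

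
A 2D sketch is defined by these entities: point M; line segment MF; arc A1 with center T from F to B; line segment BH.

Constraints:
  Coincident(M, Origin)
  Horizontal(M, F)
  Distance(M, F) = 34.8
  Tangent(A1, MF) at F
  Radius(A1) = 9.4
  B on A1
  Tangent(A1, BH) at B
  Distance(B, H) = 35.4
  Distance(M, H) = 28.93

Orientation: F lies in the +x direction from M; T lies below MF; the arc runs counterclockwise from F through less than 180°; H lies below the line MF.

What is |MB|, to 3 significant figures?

28.1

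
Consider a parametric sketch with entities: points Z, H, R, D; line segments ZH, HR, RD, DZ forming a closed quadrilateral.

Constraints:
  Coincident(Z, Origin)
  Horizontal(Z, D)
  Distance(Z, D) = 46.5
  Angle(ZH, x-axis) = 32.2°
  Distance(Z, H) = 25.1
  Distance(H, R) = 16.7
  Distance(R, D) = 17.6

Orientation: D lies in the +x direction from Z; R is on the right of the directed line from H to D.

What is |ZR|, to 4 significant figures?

28.99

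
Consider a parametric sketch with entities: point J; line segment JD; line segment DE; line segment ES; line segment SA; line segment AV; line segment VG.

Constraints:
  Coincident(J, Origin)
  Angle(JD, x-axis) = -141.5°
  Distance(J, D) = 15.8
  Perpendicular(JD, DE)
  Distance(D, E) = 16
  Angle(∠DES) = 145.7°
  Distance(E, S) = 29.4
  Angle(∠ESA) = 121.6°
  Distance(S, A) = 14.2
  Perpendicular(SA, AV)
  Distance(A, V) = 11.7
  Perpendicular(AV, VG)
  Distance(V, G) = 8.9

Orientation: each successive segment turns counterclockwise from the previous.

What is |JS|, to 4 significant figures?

40.29

J is at the origin; JD runs at -141.5° with length 15.8, so D = (-12.37, -9.836). JD ⟂ DE, so DE runs at -51.50°; with |DE| = 16.0, E = (-2.405, -22.36). ∠DES = 145.7° gives ES at -17.20° from the x-axis; with |ES| = 29.4, S = (25.68, -31.05). Then |JS| = |S − J| = 40.29.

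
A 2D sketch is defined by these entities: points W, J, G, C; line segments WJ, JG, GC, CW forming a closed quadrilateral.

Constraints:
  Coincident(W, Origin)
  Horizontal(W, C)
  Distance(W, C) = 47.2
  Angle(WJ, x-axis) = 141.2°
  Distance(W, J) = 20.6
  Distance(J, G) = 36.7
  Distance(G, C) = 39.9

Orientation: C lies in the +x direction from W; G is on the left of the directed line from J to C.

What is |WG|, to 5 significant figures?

32.361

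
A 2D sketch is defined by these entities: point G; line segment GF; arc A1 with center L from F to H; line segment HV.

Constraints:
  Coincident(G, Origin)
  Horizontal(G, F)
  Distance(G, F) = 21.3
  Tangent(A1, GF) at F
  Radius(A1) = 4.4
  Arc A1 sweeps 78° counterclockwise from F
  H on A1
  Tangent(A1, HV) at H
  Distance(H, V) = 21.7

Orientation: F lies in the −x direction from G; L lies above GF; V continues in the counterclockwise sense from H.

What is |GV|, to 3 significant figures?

27.7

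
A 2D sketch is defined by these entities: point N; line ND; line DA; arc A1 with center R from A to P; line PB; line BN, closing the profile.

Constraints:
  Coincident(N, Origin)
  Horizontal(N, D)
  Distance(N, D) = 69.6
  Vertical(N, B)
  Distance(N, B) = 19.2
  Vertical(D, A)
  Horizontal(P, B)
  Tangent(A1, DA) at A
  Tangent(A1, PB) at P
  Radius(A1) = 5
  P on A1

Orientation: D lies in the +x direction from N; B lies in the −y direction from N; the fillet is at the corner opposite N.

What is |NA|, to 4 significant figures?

71.03

N is at the origin; ND is horizontal with |ND| = 69.6 and D on the +x side, so D = (69.60, 0.000). N and B share the same x with |NB| = 19.2 and B on the −y side, so B = (0.000, -19.20). The virtual corner opposite N is at (69.60, -19.20). Since A1 is tangent to DA there, RA ⟂ DA and since A1 is tangent to PB there, RP ⟂ PB, with radius 5.0, so the center R sits 5.0 in from both sides at R = (64.60, -14.20). That places the tangent points at A = (69.60, -14.20) on DA and P = (64.60, -19.20) on PB. Then |NA| = |A − N| = 71.03.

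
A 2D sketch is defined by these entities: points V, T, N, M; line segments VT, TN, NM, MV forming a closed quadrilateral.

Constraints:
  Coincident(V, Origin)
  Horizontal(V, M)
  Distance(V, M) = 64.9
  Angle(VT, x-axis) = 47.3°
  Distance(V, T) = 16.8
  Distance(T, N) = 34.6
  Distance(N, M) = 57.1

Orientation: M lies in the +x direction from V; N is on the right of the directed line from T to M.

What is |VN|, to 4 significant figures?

25.42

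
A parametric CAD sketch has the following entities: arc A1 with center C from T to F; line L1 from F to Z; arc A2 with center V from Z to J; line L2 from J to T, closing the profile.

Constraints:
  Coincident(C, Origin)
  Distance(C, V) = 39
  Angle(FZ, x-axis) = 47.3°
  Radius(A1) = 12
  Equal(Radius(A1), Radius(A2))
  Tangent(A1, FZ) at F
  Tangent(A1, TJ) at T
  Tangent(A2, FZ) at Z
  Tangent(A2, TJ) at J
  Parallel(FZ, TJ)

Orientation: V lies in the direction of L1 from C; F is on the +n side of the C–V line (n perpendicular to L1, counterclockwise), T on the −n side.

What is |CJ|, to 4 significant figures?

40.80

The slot axis is L1's direction at 47.3°, so u = (cos 47.3°, sin 47.3°) = (0.6782, 0.7349) and n = (−sin 47.3°, cos 47.3°) = (-0.7349, 0.6782). C is at the origin and V lies 39.0 along u from C, so V = 39.0·u = (26.45, 28.66). Tangency of A1 to both parallel lines with radius 12.0 puts F and T at C ± 12.0·n: F = (-8.819, 8.138), T = (8.819, -8.138). Equal radii place Z and J the same way about V: Z = V + 12.0·n = (17.63, 36.80), J = V − 12.0·n = (35.27, 20.52). Then |CJ| = |J − C| = 40.80.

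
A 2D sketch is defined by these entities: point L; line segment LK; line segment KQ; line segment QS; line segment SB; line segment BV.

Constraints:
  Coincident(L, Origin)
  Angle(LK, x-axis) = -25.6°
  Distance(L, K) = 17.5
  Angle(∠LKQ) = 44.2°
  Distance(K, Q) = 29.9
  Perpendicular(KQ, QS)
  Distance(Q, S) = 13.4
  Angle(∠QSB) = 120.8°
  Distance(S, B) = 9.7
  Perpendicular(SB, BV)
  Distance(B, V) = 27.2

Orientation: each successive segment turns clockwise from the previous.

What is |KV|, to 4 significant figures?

9.129

∠QSB = 120.8° gives SB at 49.40° from the x-axis; with |SB| = 9.7, B = (-10.52, 2.967). The perpendicularity gives BV at right angles to SB, so BV runs at -40.60°; with |BV| = 27.2, V = (10.13, -14.73). Then |KV| = |V − K| = 9.129.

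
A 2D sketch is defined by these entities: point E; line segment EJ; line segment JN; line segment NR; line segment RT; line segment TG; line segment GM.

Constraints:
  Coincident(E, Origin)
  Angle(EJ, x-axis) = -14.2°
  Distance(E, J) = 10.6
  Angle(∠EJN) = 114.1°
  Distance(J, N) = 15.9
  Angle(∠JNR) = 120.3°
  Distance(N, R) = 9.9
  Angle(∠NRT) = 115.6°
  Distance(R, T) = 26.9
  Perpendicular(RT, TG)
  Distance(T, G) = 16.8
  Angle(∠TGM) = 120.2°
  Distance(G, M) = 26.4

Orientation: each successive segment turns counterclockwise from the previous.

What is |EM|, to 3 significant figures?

14.7

E is at the origin; EJ runs at -14.2° with length 10.6, so J = (10.3, -2.60). ∠EJN = 114.1° gives JN at 51.7° from the x-axis; with |JN| = 15.9, N = (20.1, 9.88). ∠JNR = 120.3° gives NR at 111° from the x-axis; with |NR| = 9.9, R = (16.5, 19.1). ∠NRT = 115.6° gives RT at 176° from the x-axis; with |RT| = 26.9, T = (-10.3, 21.1). RT is perpendicular to TG, so TG runs at -94.2°; with |TG| = 16.8, G = (-11.5, 4.31). ∠TGM = 120.2° gives GM at -34.4° from the x-axis; with |GM| = 26.4, M = (10.2, -10.6). Then |EM| = |M − E| = 14.7.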